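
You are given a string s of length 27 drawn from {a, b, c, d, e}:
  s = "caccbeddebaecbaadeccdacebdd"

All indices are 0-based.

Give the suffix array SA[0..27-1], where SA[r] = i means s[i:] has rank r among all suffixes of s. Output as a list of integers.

[14, 1, 21, 15, 10, 13, 9, 24, 4, 0, 12, 3, 2, 18, 19, 22, 26, 20, 25, 6, 7, 16, 8, 23, 11, 17, 5]

rank | idx | suffix
   0 |  14 | aadeccdacebdd
   1 |   1 | accbeddebaecbaadeccdacebdd
   2 |  21 | acebdd
   3 |  15 | adeccdacebdd
   4 |  10 | aecbaadeccdacebdd
   5 |  13 | baadeccdacebdd
   6 |   9 | baecbaadeccdacebdd
   7 |  24 | bdd
   8 |   4 | beddebaecbaadeccdacebdd
   9 |   0 | caccbeddebaecbaadeccdacebdd
  10 |  12 | cbaadeccdacebdd
  11 |   3 | cbeddebaecbaadeccdacebdd
  12 |   2 | ccbeddebaecbaadeccdacebdd
  13 |  18 | ccdacebdd
  14 |  19 | cdacebdd
  15 |  22 | cebdd
  16 |  26 | d
  17 |  20 | dacebdd
  18 |  25 | dd
  19 |   6 | ddebaecbaadeccdacebdd
  20 |   7 | debaecbaadeccdacebdd
  21 |  16 | deccdacebdd
  22 |   8 | ebaecbaadeccdacebdd
  23 |  23 | ebdd
  24 |  11 | ecbaadeccdacebdd
  25 |  17 | eccdacebdd
  26 |   5 | eddebaecbaadeccdacebdd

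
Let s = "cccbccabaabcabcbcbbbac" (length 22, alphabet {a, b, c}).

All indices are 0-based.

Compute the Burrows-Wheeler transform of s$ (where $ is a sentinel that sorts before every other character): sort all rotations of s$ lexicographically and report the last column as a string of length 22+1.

rank  rotation                 last
    0  $cccbccabaabcabcbcbbbac  c
    1  aabcabcbcbbbac$cccbccab  b
    2  abaabcabcbcbbbac$cccbcc  c
    3  abcabcbcbbbac$cccbccaba  a
    4  abcbcbbbac$cccbccabaabc  c
    5  ac$cccbccabaabcabcbcbbb  b
    6  baabcabcbcbbbac$cccbcca  a
    7  bac$cccbccabaabcabcbcbb  b
    8  bbac$cccbccabaabcabcbcb  b
    9  bbbac$cccbccabaabcabcbc  c
   10  bcabcbcbbbac$cccbccabaa  a
   11  bcbbbac$cccbccabaabcabc  c
   12  bcbcbbbac$cccbccabaabca  a
   13  bccabaabcabcbcbbbac$ccc  c
   14  c$cccbccabaabcabcbcbbba  a
   15  cabaabcabcbcbbbac$cccbc  c
   16  cabcbcbbbac$cccbccabaab  b
   17  cbbbac$cccbccabaabcabcb  b
   18  cbcbbbac$cccbccabaabcab  b
   19  cbccabaabcabcbcbbbac$cc  c
   20  ccabaabcabcbcbbbac$cccb  b
   21  ccbccabaabcabcbcbbbac$c  c
   22  cccbccabaabcabcbcbbbac$  $

cbcacbabbcacacacbbbcbc$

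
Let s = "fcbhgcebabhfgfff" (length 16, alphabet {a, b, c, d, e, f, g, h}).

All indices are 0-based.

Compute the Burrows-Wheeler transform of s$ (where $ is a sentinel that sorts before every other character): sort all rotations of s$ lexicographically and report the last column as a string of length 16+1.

fbeacfgcf$fghhfbb

rank  rotation           last
    0  $fcbhgcebabhfgfff  f
    1  abhfgfff$fcbhgceb  b
    2  babhfgfff$fcbhgce  e
    3  bhfgfff$fcbhgceba  a
    4  bhgcebabhfgfff$fc  c
    5  cbhgcebabhfgfff$f  f
    6  cebabhfgfff$fcbhg  g
    7  ebabhfgfff$fcbhgc  c
    8  f$fcbhgcebabhfgff  f
    9  fcbhgcebabhfgfff$  $
   10  ff$fcbhgcebabhfgf  f
   11  fff$fcbhgcebabhfg  g
   12  fgfff$fcbhgcebabh  h
   13  gcebabhfgfff$fcbh  h
   14  gfff$fcbhgcebabhf  f
   15  hfgfff$fcbhgcebab  b
   16  hgcebabhfgfff$fcb  b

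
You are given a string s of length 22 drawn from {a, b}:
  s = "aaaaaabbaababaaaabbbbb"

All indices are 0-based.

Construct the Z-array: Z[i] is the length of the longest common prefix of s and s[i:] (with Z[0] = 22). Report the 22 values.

Z[0]=22
i=1: fresh scan; Z[1]=5 extend→box=[1,6)
i=2: min(r-i=4, Z[1]=5)=4; Z[2]=4
i=3: min(r-i=3, Z[2]=4)=3; Z[3]=3
i=4: min(r-i=2, Z[3]=3)=2; Z[4]=2
i=5: min(r-i=1, Z[4]=2)=1; Z[5]=1
i=6: fresh scan; Z[6]=0
i=7: fresh scan; Z[7]=0
i=8: fresh scan; Z[8]=2 extend→box=[8,10)
i=9: min(r-i=1, Z[1]=5)=1; Z[9]=1
i=10: fresh scan; Z[10]=0
i=11: fresh scan; Z[11]=1 extend→box=[11,12)
i=12: fresh scan; Z[12]=0
i=13: fresh scan; Z[13]=4 extend→box=[13,17)
i=14: min(r-i=3, Z[1]=5)=3; Z[14]=3
i=15: min(r-i=2, Z[2]=4)=2; Z[15]=2
i=16: min(r-i=1, Z[3]=3)=1; Z[16]=1
i=17: fresh scan; Z[17]=0
i=18: fresh scan; Z[18]=0
i=19: fresh scan; Z[19]=0
i=20: fresh scan; Z[20]=0
i=21: fresh scan; Z[21]=0

[22, 5, 4, 3, 2, 1, 0, 0, 2, 1, 0, 1, 0, 4, 3, 2, 1, 0, 0, 0, 0, 0]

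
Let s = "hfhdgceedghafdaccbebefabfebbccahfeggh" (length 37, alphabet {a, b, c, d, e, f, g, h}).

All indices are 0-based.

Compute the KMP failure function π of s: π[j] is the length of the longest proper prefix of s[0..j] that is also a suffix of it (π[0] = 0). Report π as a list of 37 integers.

π[0] = 0
j=1 s[j]='f': π[1]=0 (border '')
j=2 s[j]='h': π[2]=1 (border 'h')
j=3 s[j]='d': k: 1→0; π[3]=0 (border '')
j=4 s[j]='g': π[4]=0 (border '')
j=5 s[j]='c': π[5]=0 (border '')
j=6 s[j]='e': π[6]=0 (border '')
j=7 s[j]='e': π[7]=0 (border '')
j=8 s[j]='d': π[8]=0 (border '')
j=9 s[j]='g': π[9]=0 (border '')
j=10 s[j]='h': π[10]=1 (border 'h')
j=11 s[j]='a': k: 1→0; π[11]=0 (border '')
j=12 s[j]='f': π[12]=0 (border '')
j=13 s[j]='d': π[13]=0 (border '')
j=14 s[j]='a': π[14]=0 (border '')
j=15 s[j]='c': π[15]=0 (border '')
j=16 s[j]='c': π[16]=0 (border '')
j=17 s[j]='b': π[17]=0 (border '')
j=18 s[j]='e': π[18]=0 (border '')
j=19 s[j]='b': π[19]=0 (border '')
j=20 s[j]='e': π[20]=0 (border '')
j=21 s[j]='f': π[21]=0 (border '')
j=22 s[j]='a': π[22]=0 (border '')
j=23 s[j]='b': π[23]=0 (border '')
j=24 s[j]='f': π[24]=0 (border '')
j=25 s[j]='e': π[25]=0 (border '')
j=26 s[j]='b': π[26]=0 (border '')
j=27 s[j]='b': π[27]=0 (border '')
j=28 s[j]='c': π[28]=0 (border '')
j=29 s[j]='c': π[29]=0 (border '')
j=30 s[j]='a': π[30]=0 (border '')
j=31 s[j]='h': π[31]=1 (border 'h')
j=32 s[j]='f': π[32]=2 (border 'hf')
j=33 s[j]='e': k: 2→0; π[33]=0 (border '')
j=34 s[j]='g': π[34]=0 (border '')
j=35 s[j]='g': π[35]=0 (border '')
j=36 s[j]='h': π[36]=1 (border 'h')

[0, 0, 1, 0, 0, 0, 0, 0, 0, 0, 1, 0, 0, 0, 0, 0, 0, 0, 0, 0, 0, 0, 0, 0, 0, 0, 0, 0, 0, 0, 0, 1, 2, 0, 0, 0, 1]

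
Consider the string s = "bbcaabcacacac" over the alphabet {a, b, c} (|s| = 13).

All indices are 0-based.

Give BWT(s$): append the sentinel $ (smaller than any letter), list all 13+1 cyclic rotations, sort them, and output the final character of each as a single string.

ccaccc$baabaab

rank  rotation        last
    0  $bbcaabcacacac  c
    1  aabcacacac$bbc  c
    2  abcacacac$bbca  a
    3  ac$bbcaabcacac  c
    4  acac$bbcaabcac  c
    5  acacac$bbcaabc  c
    6  bbcaabcacacac$  $
    7  bcaabcacacac$b  b
    8  bcacacac$bbcaa  a
    9  c$bbcaabcacaca  a
   10  caabcacacac$bb  b
   11  cac$bbcaabcaca  a
   12  cacac$bbcaabca  a
   13  cacacac$bbcaab  b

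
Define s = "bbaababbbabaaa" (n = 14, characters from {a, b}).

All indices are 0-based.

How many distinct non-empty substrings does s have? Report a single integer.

80

rank | idx | suffix
   0 |  13 | a
   1 |  12 | aa
   2 |  11 | aaa
   3 |   2 | aababbbabaaa
   4 |   9 | abaaa
   5 |   3 | ababbbabaaa
   6 |   5 | abbbabaaa
   7 |  10 | baaa
   8 |   1 | baababbbabaaa
   9 |   8 | babaaa
  10 |   4 | babbbabaaa
  11 |   0 | bbaababbbabaaa
  12 |   7 | bbabaaa
  13 |   6 | bbbabaaa

SA = [13, 12, 11, 2, 9, 3, 5, 10, 1, 8, 4, 0, 7, 6]
rank  pair      lcp
   1  s[13:],s[12:]  1  'a'
   2  s[12:],s[11:]  2  'aa'
   3  s[11:],s[2:]  2  'aa'
   4  s[2:],s[9:]  1  'a'
   5  s[9:],s[3:]  3  'aba'
   6  s[3:],s[5:]  2  'ab'
   7  s[5:],s[10:]  0  ''
   8  s[10:],s[1:]  3  'baa'
   9  s[1:],s[8:]  2  'ba'
  10  s[8:],s[4:]  3  'bab'
  11  s[4:],s[0:]  1  'b'
  12  s[0:],s[7:]  3  'bba'
  13  s[7:],s[6:]  2  'bb'

n(n+1)/2 = 14·15/2 = 105
Σ LCP = 0 + 1 + 2 + 2 + 1 + 3 + 2 + 0 + 3 + 2 + 3 + 1 + 3 + 2 = 25
distinct = 105 − 25 = 80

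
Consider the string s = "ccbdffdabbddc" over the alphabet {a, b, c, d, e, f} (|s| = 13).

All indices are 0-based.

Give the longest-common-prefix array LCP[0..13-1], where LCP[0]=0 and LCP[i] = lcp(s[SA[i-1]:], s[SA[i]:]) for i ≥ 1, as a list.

[0, 0, 1, 2, 0, 1, 1, 0, 1, 1, 1, 0, 1]

rank→(start, suffix):
  0 → (7, 'abbddc')
  1 → (8, 'bbddc')
  2 → (9, 'bddc')
  3 → (2, 'bdffdabbddc')
  4 → (12, 'c')
  5 → (1, 'cbdffdabbddc')
  6 → (0, 'ccbdffdabbddc')
  7 → (6, 'dabbddc')
  8 → (11, 'dc')
  9 → (10, 'ddc')
  10 → (3, 'dffdabbddc')
  11 → (5, 'fdabbddc')
  12 → (4, 'ffdabbddc')

SA = [7, 8, 9, 2, 12, 1, 0, 6, 11, 10, 3, 5, 4]
i: (SA[i-1],SA[i]) lcp shared
  1: (7,8) 0 ''
  2: (8,9) 1 'b'
  3: (9,2) 2 'bd'
  4: (2,12) 0 ''
  5: (12,1) 1 'c'
  6: (1,0) 1 'c'
  7: (0,6) 0 ''
  8: (6,11) 1 'd'
  9: (11,10) 1 'd'
  10: (10,3) 1 'd'
  11: (3,5) 0 ''
  12: (5,4) 1 'f'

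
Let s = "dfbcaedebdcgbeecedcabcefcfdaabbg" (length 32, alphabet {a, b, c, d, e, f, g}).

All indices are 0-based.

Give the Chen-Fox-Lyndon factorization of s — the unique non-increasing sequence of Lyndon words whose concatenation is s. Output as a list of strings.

emit factor 1: 'df' (i=0, period=2)
emit factor 2: 'bc' (i=2, period=2)
emit factor 3: 'aedebdcgbeecedc' (i=4, period=15)
emit factor 4: 'abcefcfd' (i=19, period=8)
emit factor 5: 'aabbg' (i=27, period=5)

["df", "bc", "aedebdcgbeecedc", "abcefcfd", "aabbg"]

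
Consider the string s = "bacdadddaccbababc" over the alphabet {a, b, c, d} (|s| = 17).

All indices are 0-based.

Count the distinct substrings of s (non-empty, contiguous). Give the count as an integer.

rank→(start, suffix):
  0 → (12, 'ababc')
  1 → (14, 'abc')
  2 → (8, 'accbababc')
  3 → (1, 'acdadddaccbababc')
  4 → (4, 'adddaccbababc')
  5 → (11, 'bababc')
  6 → (13, 'babc')
  7 → (0, 'bacdadddaccbababc')
  8 → (15, 'bc')
  9 → (16, 'c')
  10 → (10, 'cbababc')
  11 → (9, 'ccbababc')
  12 → (2, 'cdadddaccbababc')
  13 → (7, 'daccbababc')
  14 → (3, 'dadddaccbababc')
  15 → (6, 'ddaccbababc')
  16 → (5, 'dddaccbababc')

SA = [12, 14, 8, 1, 4, 11, 13, 0, 15, 16, 10, 9, 2, 7, 3, 6, 5]
i: (SA[i-1],SA[i]) lcp shared
  1: (12,14) 2 'ab'
  2: (14,8) 1 'a'
  3: (8,1) 2 'ac'
  4: (1,4) 1 'a'
  5: (4,11) 0 ''
  6: (11,13) 3 'bab'
  7: (13,0) 2 'ba'
  8: (0,15) 1 'b'
  9: (15,16) 0 ''
  10: (16,10) 1 'c'
  11: (10,9) 1 'c'
  12: (9,2) 1 'c'
  13: (2,7) 0 ''
  14: (7,3) 2 'da'
  15: (3,6) 1 'd'
  16: (6,5) 2 'dd'

n(n+1)/2 = 17·18/2 = 153
Σ LCP = 0 + 2 + 1 + 2 + 1 + 0 + 3 + 2 + 1 + 0 + 1 + 1 + 1 + 0 + 2 + 1 + 2 = 20
distinct = 153 − 20 = 133

133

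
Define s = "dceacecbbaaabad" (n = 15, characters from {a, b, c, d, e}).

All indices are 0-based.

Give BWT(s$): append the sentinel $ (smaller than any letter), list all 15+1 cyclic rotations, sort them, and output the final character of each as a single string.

rank  rotation          last
    0  $dceacecbbaaabad  d
    1  aaabad$dceacecbb  b
    2  aabad$dceacecbba  a
    3  abad$dceacecbbaa  a
    4  acecbbaaabad$dce  e
    5  ad$dceacecbbaaab  b
    6  baaabad$dceacecb  b
    7  bad$dceacecbbaaa  a
    8  bbaaabad$dceacec  c
    9  cbbaaabad$dceace  e
   10  ceacecbbaaabad$d  d
   11  cecbbaaabad$dcea  a
   12  d$dceacecbbaaaba  a
   13  dceacecbbaaabad$  $
   14  eacecbbaaabad$dc  c
   15  ecbbaaabad$dceac  c

dbaaebbacedaa$cc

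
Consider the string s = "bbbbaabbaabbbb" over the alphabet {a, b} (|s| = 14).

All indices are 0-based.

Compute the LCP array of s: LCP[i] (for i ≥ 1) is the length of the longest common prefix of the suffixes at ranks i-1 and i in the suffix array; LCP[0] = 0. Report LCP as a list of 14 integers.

[0, 4, 1, 3, 0, 1, 5, 1, 2, 6, 2, 3, 3, 4]

rank | idx | suffix
   0 |   4 | aabbaabbbb
   1 |   8 | aabbbb
   2 |   5 | abbaabbbb
   3 |   9 | abbbb
   4 |  13 | b
   5 |   3 | baabbaabbbb
   6 |   7 | baabbbb
   7 |  12 | bb
   8 |   2 | bbaabbaabbbb
   9 |   6 | bbaabbbb
  10 |  11 | bbb
  11 |   1 | bbbaabbaabbbb
  12 |  10 | bbbb
  13 |   0 | bbbbaabbaabbbb

SA = [4, 8, 5, 9, 13, 3, 7, 12, 2, 6, 11, 1, 10, 0]
i: (SA[i-1],SA[i]) lcp shared
  1: (4,8) 4 'aabb'
  2: (8,5) 1 'a'
  3: (5,9) 3 'abb'
  4: (9,13) 0 ''
  5: (13,3) 1 'b'
  6: (3,7) 5 'baabb'
  7: (7,12) 1 'b'
  8: (12,2) 2 'bb'
  9: (2,6) 6 'bbaabb'
  10: (6,11) 2 'bb'
  11: (11,1) 3 'bbb'
  12: (1,10) 3 'bbb'
  13: (10,0) 4 'bbbb'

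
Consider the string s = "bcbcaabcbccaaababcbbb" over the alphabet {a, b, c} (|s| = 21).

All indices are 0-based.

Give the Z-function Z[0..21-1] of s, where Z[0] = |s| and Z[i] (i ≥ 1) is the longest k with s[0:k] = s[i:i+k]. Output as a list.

[21, 0, 2, 0, 0, 0, 4, 0, 2, 0, 0, 0, 0, 0, 1, 0, 3, 0, 1, 1, 1]

Z[0]=21
i=1: fresh scan; Z[1]=0
i=2: fresh scan; Z[2]=2 grow→box=[2,4)
i=3: min(r-i=1, Z[1]=0)=0; Z[3]=0
i=4: fresh scan; Z[4]=0
i=5: fresh scan; Z[5]=0
i=6: fresh scan; Z[6]=4 grow→box=[6,10)
i=7: min(r-i=3, Z[1]=0)=0; Z[7]=0
i=8: min(r-i=2, Z[2]=2)=2; Z[8]=2
i=9: min(r-i=1, Z[3]=0)=0; Z[9]=0
i=10: fresh scan; Z[10]=0
i=11: fresh scan; Z[11]=0
i=12: fresh scan; Z[12]=0
i=13: fresh scan; Z[13]=0
i=14: fresh scan; Z[14]=1 grow→box=[14,15)
i=15: fresh scan; Z[15]=0
i=16: fresh scan; Z[16]=3 grow→box=[16,19)
i=17: min(r-i=2, Z[1]=0)=0; Z[17]=0
i=18: min(r-i=1, Z[2]=2)=1; Z[18]=1
i=19: fresh scan; Z[19]=1 grow→box=[19,20)
i=20: fresh scan; Z[20]=1 grow→box=[20,21)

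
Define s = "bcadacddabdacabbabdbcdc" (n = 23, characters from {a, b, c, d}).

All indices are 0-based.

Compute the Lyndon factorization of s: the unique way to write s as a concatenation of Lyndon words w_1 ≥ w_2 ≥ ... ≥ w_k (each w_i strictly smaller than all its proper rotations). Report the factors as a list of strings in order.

["bc", "ad", "acdd", "abdac", "abbabdbcdc"]

emit factor 1: 'bc' (i=0, period=2)
emit factor 2: 'ad' (i=2, period=2)
emit factor 3: 'acdd' (i=4, period=4)
emit factor 4: 'abdac' (i=8, period=5)
emit factor 5: 'abbabdbcdc' (i=13, period=10)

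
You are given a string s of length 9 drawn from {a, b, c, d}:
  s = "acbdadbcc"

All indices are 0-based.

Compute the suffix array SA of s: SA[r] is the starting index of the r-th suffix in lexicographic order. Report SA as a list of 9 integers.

[0, 4, 6, 2, 8, 1, 7, 3, 5]

rank→(start, suffix):
  0 → (0, 'acbdadbcc')
  1 → (4, 'adbcc')
  2 → (6, 'bcc')
  3 → (2, 'bdadbcc')
  4 → (8, 'c')
  5 → (1, 'cbdadbcc')
  6 → (7, 'cc')
  7 → (3, 'dadbcc')
  8 → (5, 'dbcc')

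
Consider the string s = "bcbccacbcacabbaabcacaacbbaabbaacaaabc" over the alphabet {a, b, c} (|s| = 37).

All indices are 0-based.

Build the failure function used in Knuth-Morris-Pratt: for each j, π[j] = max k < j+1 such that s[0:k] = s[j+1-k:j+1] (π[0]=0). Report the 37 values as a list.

[0, 0, 1, 2, 0, 0, 0, 1, 2, 0, 0, 0, 1, 1, 0, 0, 1, 2, 0, 0, 0, 0, 0, 1, 1, 0, 0, 1, 1, 0, 0, 0, 0, 0, 0, 1, 2]

π[0] = 0
j=1 s[j]='c': π[1]=0 (border '')
j=2 s[j]='b': π[2]=1 (border 'b')
j=3 s[j]='c': π[3]=2 (border 'bc')
j=4 s[j]='c': k: 2→0; π[4]=0 (border '')
j=5 s[j]='a': π[5]=0 (border '')
j=6 s[j]='c': π[6]=0 (border '')
j=7 s[j]='b': π[7]=1 (border 'b')
j=8 s[j]='c': π[8]=2 (border 'bc')
j=9 s[j]='a': k: 2→0; π[9]=0 (border '')
j=10 s[j]='c': π[10]=0 (border '')
j=11 s[j]='a': π[11]=0 (border '')
j=12 s[j]='b': π[12]=1 (border 'b')
j=13 s[j]='b': k: 1→0; π[13]=1 (border 'b')
j=14 s[j]='a': k: 1→0; π[14]=0 (border '')
j=15 s[j]='a': π[15]=0 (border '')
j=16 s[j]='b': π[16]=1 (border 'b')
j=17 s[j]='c': π[17]=2 (border 'bc')
j=18 s[j]='a': k: 2→0; π[18]=0 (border '')
j=19 s[j]='c': π[19]=0 (border '')
j=20 s[j]='a': π[20]=0 (border '')
j=21 s[j]='a': π[21]=0 (border '')
j=22 s[j]='c': π[22]=0 (border '')
j=23 s[j]='b': π[23]=1 (border 'b')
j=24 s[j]='b': k: 1→0; π[24]=1 (border 'b')
j=25 s[j]='a': k: 1→0; π[25]=0 (border '')
j=26 s[j]='a': π[26]=0 (border '')
j=27 s[j]='b': π[27]=1 (border 'b')
j=28 s[j]='b': k: 1→0; π[28]=1 (border 'b')
j=29 s[j]='a': k: 1→0; π[29]=0 (border '')
j=30 s[j]='a': π[30]=0 (border '')
j=31 s[j]='c': π[31]=0 (border '')
j=32 s[j]='a': π[32]=0 (border '')
j=33 s[j]='a': π[33]=0 (border '')
j=34 s[j]='a': π[34]=0 (border '')
j=35 s[j]='b': π[35]=1 (border 'b')
j=36 s[j]='c': π[36]=2 (border 'bc')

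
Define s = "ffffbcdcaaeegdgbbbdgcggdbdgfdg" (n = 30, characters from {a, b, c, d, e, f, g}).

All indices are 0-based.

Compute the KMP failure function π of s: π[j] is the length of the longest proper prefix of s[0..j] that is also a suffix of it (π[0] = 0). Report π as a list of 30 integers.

π[0] = 0
j=1 s[j]='f': π[1]=1 (border 'f')
j=2 s[j]='f': π[2]=2 (border 'ff')
j=3 s[j]='f': π[3]=3 (border 'fff')
j=4 s[j]='b': k: 3→2→1→0; π[4]=0 (border '')
j=5 s[j]='c': π[5]=0 (border '')
j=6 s[j]='d': π[6]=0 (border '')
j=7 s[j]='c': π[7]=0 (border '')
j=8 s[j]='a': π[8]=0 (border '')
j=9 s[j]='a': π[9]=0 (border '')
j=10 s[j]='e': π[10]=0 (border '')
j=11 s[j]='e': π[11]=0 (border '')
j=12 s[j]='g': π[12]=0 (border '')
j=13 s[j]='d': π[13]=0 (border '')
j=14 s[j]='g': π[14]=0 (border '')
j=15 s[j]='b': π[15]=0 (border '')
j=16 s[j]='b': π[16]=0 (border '')
j=17 s[j]='b': π[17]=0 (border '')
j=18 s[j]='d': π[18]=0 (border '')
j=19 s[j]='g': π[19]=0 (border '')
j=20 s[j]='c': π[20]=0 (border '')
j=21 s[j]='g': π[21]=0 (border '')
j=22 s[j]='g': π[22]=0 (border '')
j=23 s[j]='d': π[23]=0 (border '')
j=24 s[j]='b': π[24]=0 (border '')
j=25 s[j]='d': π[25]=0 (border '')
j=26 s[j]='g': π[26]=0 (border '')
j=27 s[j]='f': π[27]=1 (border 'f')
j=28 s[j]='d': k: 1→0; π[28]=0 (border '')
j=29 s[j]='g': π[29]=0 (border '')

[0, 1, 2, 3, 0, 0, 0, 0, 0, 0, 0, 0, 0, 0, 0, 0, 0, 0, 0, 0, 0, 0, 0, 0, 0, 0, 0, 1, 0, 0]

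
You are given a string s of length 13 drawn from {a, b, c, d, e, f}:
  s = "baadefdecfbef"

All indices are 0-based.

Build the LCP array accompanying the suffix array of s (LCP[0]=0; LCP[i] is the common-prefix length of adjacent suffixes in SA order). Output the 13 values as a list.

[0, 1, 0, 1, 0, 0, 2, 0, 1, 2, 0, 1, 1]

rank | idx | suffix
   0 |   1 | aadefdecfbef
   1 |   2 | adefdecfbef
   2 |   0 | baadefdecfbef
   3 |  10 | bef
   4 |   8 | cfbef
   5 |   6 | decfbef
   6 |   3 | defdecfbef
   7 |   7 | ecfbef
   8 |  11 | ef
   9 |   4 | efdecfbef
  10 |  12 | f
  11 |   9 | fbef
  12 |   5 | fdecfbef

SA = [1, 2, 0, 10, 8, 6, 3, 7, 11, 4, 12, 9, 5]
[i] adj suffixes → lcp
  [1] 1/2 → 1 ('a')
  [2] 2/0 → 0 ('')
  [3] 0/10 → 1 ('b')
  [4] 10/8 → 0 ('')
  [5] 8/6 → 0 ('')
  [6] 6/3 → 2 ('de')
  [7] 3/7 → 0 ('')
  [8] 7/11 → 1 ('e')
  [9] 11/4 → 2 ('ef')
  [10] 4/12 → 0 ('')
  [11] 12/9 → 1 ('f')
  [12] 9/5 → 1 ('f')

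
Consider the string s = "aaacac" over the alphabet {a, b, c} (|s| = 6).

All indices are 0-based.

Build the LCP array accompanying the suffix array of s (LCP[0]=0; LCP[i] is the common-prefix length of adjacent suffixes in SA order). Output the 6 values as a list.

[0, 2, 1, 2, 0, 1]

sorted suffixes:
  #0 SA[0]=0  'aaacac'
  #1 SA[1]=1  'aacac'
  #2 SA[2]=4  'ac'
  #3 SA[3]=2  'acac'
  #4 SA[4]=5  'c'
  #5 SA[5]=3  'cac'

SA = [0, 1, 4, 2, 5, 3]
rank  pair      lcp
   1  s[0:],s[1:]  2  'aa'
   2  s[1:],s[4:]  1  'a'
   3  s[4:],s[2:]  2  'ac'
   4  s[2:],s[5:]  0  ''
   5  s[5:],s[3:]  1  'c'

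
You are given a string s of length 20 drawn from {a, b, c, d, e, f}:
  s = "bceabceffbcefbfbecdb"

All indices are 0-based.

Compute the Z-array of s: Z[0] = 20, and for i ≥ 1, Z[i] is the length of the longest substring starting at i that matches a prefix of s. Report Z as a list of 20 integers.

Z[0]=20
i=1: i≥r, start 0; Z[1]=0
i=2: i≥r, start 0; Z[2]=0
i=3: i≥r, start 0; Z[3]=0
i=4: i≥r, start 0; Z[4]=3 grow→box=[4,7)
i=5: min(r-i=2, Z[1]=0)=0; Z[5]=0
i=6: min(r-i=1, Z[2]=0)=0; Z[6]=0
i=7: i≥r, start 0; Z[7]=0
i=8: i≥r, start 0; Z[8]=0
i=9: i≥r, start 0; Z[9]=3 grow→box=[9,12)
i=10: min(r-i=2, Z[1]=0)=0; Z[10]=0
i=11: min(r-i=1, Z[2]=0)=0; Z[11]=0
i=12: i≥r, start 0; Z[12]=0
i=13: i≥r, start 0; Z[13]=1 grow→box=[13,14)
i=14: i≥r, start 0; Z[14]=0
i=15: i≥r, start 0; Z[15]=1 grow→box=[15,16)
i=16: i≥r, start 0; Z[16]=0
i=17: i≥r, start 0; Z[17]=0
i=18: i≥r, start 0; Z[18]=0
i=19: i≥r, start 0; Z[19]=1 grow→box=[19,20)

[20, 0, 0, 0, 3, 0, 0, 0, 0, 3, 0, 0, 0, 1, 0, 1, 0, 0, 0, 1]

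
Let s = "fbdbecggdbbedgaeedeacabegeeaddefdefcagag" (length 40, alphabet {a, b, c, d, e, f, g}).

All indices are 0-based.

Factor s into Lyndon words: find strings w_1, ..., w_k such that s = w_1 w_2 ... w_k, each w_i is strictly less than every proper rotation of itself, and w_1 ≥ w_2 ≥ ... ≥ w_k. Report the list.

emit factor 1: 'f' (i=0, period=1)
emit factor 2: 'bdbecggd' (i=1, period=8)
emit factor 3: 'bbedg' (i=9, period=5)
emit factor 4: 'aeede' (i=14, period=5)
emit factor 5: 'ac' (i=19, period=2)
emit factor 6: 'abegeeaddefdefcagag' (i=21, period=19)

["f", "bdbecggd", "bbedg", "aeede", "ac", "abegeeaddefdefcagag"]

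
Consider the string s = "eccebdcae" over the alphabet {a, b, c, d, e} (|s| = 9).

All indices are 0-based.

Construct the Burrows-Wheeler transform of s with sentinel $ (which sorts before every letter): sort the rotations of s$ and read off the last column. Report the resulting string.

rank  rotation    last
    0  $eccebdcae  e
    1  ae$eccebdc  c
    2  bdcae$ecce  e
    3  cae$eccebd  d
    4  ccebdcae$e  e
    5  cebdcae$ec  c
    6  dcae$ecceb  b
    7  e$eccebdca  a
    8  ebdcae$ecc  c
    9  eccebdcae$  $

ecedecbac$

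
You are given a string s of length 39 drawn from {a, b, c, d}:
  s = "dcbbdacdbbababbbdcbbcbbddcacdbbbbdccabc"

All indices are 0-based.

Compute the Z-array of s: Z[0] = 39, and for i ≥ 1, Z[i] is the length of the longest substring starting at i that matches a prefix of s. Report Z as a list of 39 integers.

Z[0]=39
i=1: i≥r, start 0; Z[1]=0
i=2: i≥r, start 0; Z[2]=0
i=3: i≥r, start 0; Z[3]=0
i=4: i≥r, start 0; Z[4]=1 grow→box=[4,5)
i=5: i≥r, start 0; Z[5]=0
i=6: i≥r, start 0; Z[6]=0
i=7: i≥r, start 0; Z[7]=1 grow→box=[7,8)
i=8: i≥r, start 0; Z[8]=0
i=9: i≥r, start 0; Z[9]=0
i=10: i≥r, start 0; Z[10]=0
i=11: i≥r, start 0; Z[11]=0
i=12: i≥r, start 0; Z[12]=0
i=13: i≥r, start 0; Z[13]=0
i=14: i≥r, start 0; Z[14]=0
i=15: i≥r, start 0; Z[15]=0
i=16: i≥r, start 0; Z[16]=4 grow→box=[16,20)
i=17: min(r-i=3, Z[1]=0)=0; Z[17]=0
i=18: min(r-i=2, Z[2]=0)=0; Z[18]=0
i=19: min(r-i=1, Z[3]=0)=0; Z[19]=0
i=20: i≥r, start 0; Z[20]=0
i=21: i≥r, start 0; Z[21]=0
i=22: i≥r, start 0; Z[22]=0
i=23: i≥r, start 0; Z[23]=1 grow→box=[23,24)
i=24: i≥r, start 0; Z[24]=2 grow→box=[24,26)
i=25: min(r-i=1, Z[1]=0)=0; Z[25]=0
i=26: i≥r, start 0; Z[26]=0
i=27: i≥r, start 0; Z[27]=0
i=28: i≥r, start 0; Z[28]=1 grow→box=[28,29)
i=29: i≥r, start 0; Z[29]=0
i=30: i≥r, start 0; Z[30]=0
i=31: i≥r, start 0; Z[31]=0
i=32: i≥r, start 0; Z[32]=0
i=33: i≥r, start 0; Z[33]=2 grow→box=[33,35)
i=34: min(r-i=1, Z[1]=0)=0; Z[34]=0
i=35: i≥r, start 0; Z[35]=0
i=36: i≥r, start 0; Z[36]=0
i=37: i≥r, start 0; Z[37]=0
i=38: i≥r, start 0; Z[38]=0

[39, 0, 0, 0, 1, 0, 0, 1, 0, 0, 0, 0, 0, 0, 0, 0, 4, 0, 0, 0, 0, 0, 0, 1, 2, 0, 0, 0, 1, 0, 0, 0, 0, 2, 0, 0, 0, 0, 0]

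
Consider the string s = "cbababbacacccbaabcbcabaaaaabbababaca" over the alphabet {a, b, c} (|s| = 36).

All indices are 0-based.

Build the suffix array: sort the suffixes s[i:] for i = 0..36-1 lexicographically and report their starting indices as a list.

rank→(start, suffix):
  0 → (35, 'a')
  1 → (22, 'aaaaabbababaca')
  2 → (23, 'aaaabbababaca')
  3 → (24, 'aaabbababaca')
  4 → (25, 'aabbababaca')
  5 → (14, 'aabcbcabaaaaabbababaca')
  6 → (20, 'abaaaaabbababaca')
  7 → (29, 'ababaca')
  8 → (2, 'ababbacacccbaabcbcabaaaaabbababaca')
  9 → (31, 'abaca')
  10 → (26, 'abbababaca')
  11 → (4, 'abbacacccbaabcbcabaaaaabbababaca')
  12 → (15, 'abcbcabaaaaabbababaca')
  13 → (33, 'aca')
  14 → (7, 'acacccbaabcbcabaaaaabbababaca')
  15 → (9, 'acccbaabcbcabaaaaabbababaca')
  16 → (21, 'baaaaabbababaca')
  17 → (13, 'baabcbcabaaaaabbababaca')
  18 → (28, 'bababaca')
  19 → (1, 'bababbacacccbaabcbcabaaaaabbababaca')
  20 → (30, 'babaca')
  21 → (3, 'babbacacccbaabcbcabaaaaabbababaca')
  22 → (32, 'baca')
  23 → (6, 'bacacccbaabcbcabaaaaabbababaca')
  24 → (27, 'bbababaca')
  25 → (5, 'bbacacccbaabcbcabaaaaabbababaca')
  26 → (18, 'bcabaaaaabbababaca')
  27 → (16, 'bcbcabaaaaabbababaca')
  28 → (34, 'ca')
  29 → (19, 'cabaaaaabbababaca')
  30 → (8, 'cacccbaabcbcabaaaaabbababaca')
  31 → (12, 'cbaabcbcabaaaaabbababaca')
  32 → (0, 'cbababbacacccbaabcbcabaaaaabbababaca')
  33 → (17, 'cbcabaaaaabbababaca')
  34 → (11, 'ccbaabcbcabaaaaabbababaca')
  35 → (10, 'cccbaabcbcabaaaaabbababaca')

[35, 22, 23, 24, 25, 14, 20, 29, 2, 31, 26, 4, 15, 33, 7, 9, 21, 13, 28, 1, 30, 3, 32, 6, 27, 5, 18, 16, 34, 19, 8, 12, 0, 17, 11, 10]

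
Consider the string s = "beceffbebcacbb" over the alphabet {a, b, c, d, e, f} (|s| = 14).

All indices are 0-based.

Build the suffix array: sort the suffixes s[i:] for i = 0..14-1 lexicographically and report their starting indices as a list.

rank→(start, suffix):
  0 → (10, 'acbb')
  1 → (13, 'b')
  2 → (12, 'bb')
  3 → (8, 'bcacbb')
  4 → (6, 'bebcacbb')
  5 → (0, 'beceffbebcacbb')
  6 → (9, 'cacbb')
  7 → (11, 'cbb')
  8 → (2, 'ceffbebcacbb')
  9 → (7, 'ebcacbb')
  10 → (1, 'eceffbebcacbb')
  11 → (3, 'effbebcacbb')
  12 → (5, 'fbebcacbb')
  13 → (4, 'ffbebcacbb')

[10, 13, 12, 8, 6, 0, 9, 11, 2, 7, 1, 3, 5, 4]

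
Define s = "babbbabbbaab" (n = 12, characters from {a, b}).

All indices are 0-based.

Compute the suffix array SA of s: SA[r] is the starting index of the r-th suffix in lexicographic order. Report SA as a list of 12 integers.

rank | idx | suffix
   0 |   9 | aab
   1 |  10 | ab
   2 |   5 | abbbaab
   3 |   1 | abbbabbbaab
   4 |  11 | b
   5 |   8 | baab
   6 |   4 | babbbaab
   7 |   0 | babbbabbbaab
   8 |   7 | bbaab
   9 |   3 | bbabbbaab
  10 |   6 | bbbaab
  11 |   2 | bbbabbbaab

[9, 10, 5, 1, 11, 8, 4, 0, 7, 3, 6, 2]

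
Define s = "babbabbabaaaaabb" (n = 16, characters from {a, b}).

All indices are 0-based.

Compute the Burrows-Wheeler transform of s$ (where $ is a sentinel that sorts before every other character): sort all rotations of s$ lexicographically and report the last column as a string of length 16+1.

rank  rotation           last
    0  $babbabbabaaaaabb  b
    1  aaaaabb$babbabbab  b
    2  aaaabb$babbabbaba  a
    3  aaabb$babbabbabaa  a
    4  aabb$babbabbabaaa  a
    5  abaaaaabb$babbabb  b
    6  abb$babbabbabaaaa  a
    7  abbabaaaaabb$babb  b
    8  abbabbabaaaaabb$b  b
    9  b$babbabbabaaaaab  b
   10  baaaaabb$babbabba  a
   11  babaaaaabb$babbab  b
   12  babbabaaaaabb$bab  b
   13  babbabbabaaaaabb$  $
   14  bb$babbabbabaaaaa  a
   15  bbabaaaaabb$babba  a
   16  bbabbabaaaaabb$ba  a

bbaaababbbabb$aaa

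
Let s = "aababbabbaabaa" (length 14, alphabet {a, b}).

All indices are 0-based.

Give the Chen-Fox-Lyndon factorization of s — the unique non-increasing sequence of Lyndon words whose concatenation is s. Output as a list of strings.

["aababbabb", "aab", "a", "a"]

emit factor 1: 'aababbabb' (i=0, period=9)
emit factor 2: 'aab' (i=9, period=3)
emit factor 3: 'a' (i=12, period=1)
emit factor 4: 'a' (i=13, period=1)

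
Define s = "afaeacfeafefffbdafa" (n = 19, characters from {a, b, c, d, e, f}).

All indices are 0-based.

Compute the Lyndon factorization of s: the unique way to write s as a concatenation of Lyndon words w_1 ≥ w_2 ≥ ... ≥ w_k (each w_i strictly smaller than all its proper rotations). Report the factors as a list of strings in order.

emit factor 1: 'af' (i=0, period=2)
emit factor 2: 'ae' (i=2, period=2)
emit factor 3: 'acfeafefffbdaf' (i=4, period=14)
emit factor 4: 'a' (i=18, period=1)

["af", "ae", "acfeafefffbdaf", "a"]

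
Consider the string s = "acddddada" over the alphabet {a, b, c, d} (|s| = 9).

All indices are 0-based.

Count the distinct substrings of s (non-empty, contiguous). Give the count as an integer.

35

sorted suffixes:
  #0 SA[0]=8  'a'
  #1 SA[1]=0  'acddddada'
  #2 SA[2]=6  'ada'
  #3 SA[3]=1  'cddddada'
  #4 SA[4]=7  'da'
  #5 SA[5]=5  'dada'
  #6 SA[6]=4  'ddada'
  #7 SA[7]=3  'dddada'
  #8 SA[8]=2  'ddddada'

SA = [8, 0, 6, 1, 7, 5, 4, 3, 2]
rank  pair      lcp
   1  s[8:],s[0:]  1  'a'
   2  s[0:],s[6:]  1  'a'
   3  s[6:],s[1:]  0  ''
   4  s[1:],s[7:]  0  ''
   5  s[7:],s[5:]  2  'da'
   6  s[5:],s[4:]  1  'd'
   7  s[4:],s[3:]  2  'dd'
   8  s[3:],s[2:]  3  'ddd'

n(n+1)/2 = 9·10/2 = 45
Σ LCP = 0 + 1 + 1 + 0 + 0 + 2 + 1 + 2 + 3 = 10
distinct = 45 − 10 = 35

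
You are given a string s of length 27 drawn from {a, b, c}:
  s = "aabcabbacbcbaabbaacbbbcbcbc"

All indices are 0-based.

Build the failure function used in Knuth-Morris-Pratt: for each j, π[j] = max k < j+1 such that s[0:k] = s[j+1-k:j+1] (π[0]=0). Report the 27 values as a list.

π[0] = 0
j=1 s[j]='a': π[1]=1 (border 'a')
j=2 s[j]='b': k: 1→0; π[2]=0 (border '')
j=3 s[j]='c': π[3]=0 (border '')
j=4 s[j]='a': π[4]=1 (border 'a')
j=5 s[j]='b': k: 1→0; π[5]=0 (border '')
j=6 s[j]='b': π[6]=0 (border '')
j=7 s[j]='a': π[7]=1 (border 'a')
j=8 s[j]='c': k: 1→0; π[8]=0 (border '')
j=9 s[j]='b': π[9]=0 (border '')
j=10 s[j]='c': π[10]=0 (border '')
j=11 s[j]='b': π[11]=0 (border '')
j=12 s[j]='a': π[12]=1 (border 'a')
j=13 s[j]='a': π[13]=2 (border 'aa')
j=14 s[j]='b': π[14]=3 (border 'aab')
j=15 s[j]='b': k: 3→0; π[15]=0 (border '')
j=16 s[j]='a': π[16]=1 (border 'a')
j=17 s[j]='a': π[17]=2 (border 'aa')
j=18 s[j]='c': k: 2→1→0; π[18]=0 (border '')
j=19 s[j]='b': π[19]=0 (border '')
j=20 s[j]='b': π[20]=0 (border '')
j=21 s[j]='b': π[21]=0 (border '')
j=22 s[j]='c': π[22]=0 (border '')
j=23 s[j]='b': π[23]=0 (border '')
j=24 s[j]='c': π[24]=0 (border '')
j=25 s[j]='b': π[25]=0 (border '')
j=26 s[j]='c': π[26]=0 (border '')

[0, 1, 0, 0, 1, 0, 0, 1, 0, 0, 0, 0, 1, 2, 3, 0, 1, 2, 0, 0, 0, 0, 0, 0, 0, 0, 0]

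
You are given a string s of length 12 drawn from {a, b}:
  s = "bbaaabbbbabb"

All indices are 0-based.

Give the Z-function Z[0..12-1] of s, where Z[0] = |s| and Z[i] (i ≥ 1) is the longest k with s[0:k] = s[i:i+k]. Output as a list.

Z[0]=12
i=1: i≥r, start 0; Z[1]=1 grow→box=[1,2)
i=2: i≥r, start 0; Z[2]=0
i=3: i≥r, start 0; Z[3]=0
i=4: i≥r, start 0; Z[4]=0
i=5: i≥r, start 0; Z[5]=2 grow→box=[5,7)
i=6: min(r-i=1, Z[1]=1)=1; Z[6]=2 grow→box=[6,8)
i=7: min(r-i=1, Z[1]=1)=1; Z[7]=3 grow→box=[7,10)
i=8: min(r-i=2, Z[1]=1)=1; Z[8]=1
i=9: min(r-i=1, Z[2]=0)=0; Z[9]=0
i=10: i≥r, start 0; Z[10]=2 grow→box=[10,12)
i=11: min(r-i=1, Z[1]=1)=1; Z[11]=1

[12, 1, 0, 0, 0, 2, 2, 3, 1, 0, 2, 1]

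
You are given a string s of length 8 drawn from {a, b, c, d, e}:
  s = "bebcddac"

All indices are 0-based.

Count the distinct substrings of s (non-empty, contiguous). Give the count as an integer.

33

rank | idx | suffix
   0 |   6 | ac
   1 |   2 | bcddac
   2 |   0 | bebcddac
   3 |   7 | c
   4 |   3 | cddac
   5 |   5 | dac
   6 |   4 | ddac
   7 |   1 | ebcddac

SA = [6, 2, 0, 7, 3, 5, 4, 1]
rank  pair      lcp
   1  s[6:],s[2:]  0  ''
   2  s[2:],s[0:]  1  'b'
   3  s[0:],s[7:]  0  ''
   4  s[7:],s[3:]  1  'c'
   5  s[3:],s[5:]  0  ''
   6  s[5:],s[4:]  1  'd'
   7  s[4:],s[1:]  0  ''

n(n+1)/2 = 8·9/2 = 36
Σ LCP = 0 + 0 + 1 + 0 + 1 + 0 + 1 + 0 = 3
distinct = 36 − 3 = 33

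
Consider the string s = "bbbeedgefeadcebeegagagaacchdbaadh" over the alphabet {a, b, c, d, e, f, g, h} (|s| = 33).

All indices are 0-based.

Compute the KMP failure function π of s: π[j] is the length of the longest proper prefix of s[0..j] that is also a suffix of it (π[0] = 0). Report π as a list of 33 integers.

π[0] = 0
j=1 s[j]='b': π[1]=1 (border 'b')
j=2 s[j]='b': π[2]=2 (border 'bb')
j=3 s[j]='e': k: 2→1→0; π[3]=0 (border '')
j=4 s[j]='e': π[4]=0 (border '')
j=5 s[j]='d': π[5]=0 (border '')
j=6 s[j]='g': π[6]=0 (border '')
j=7 s[j]='e': π[7]=0 (border '')
j=8 s[j]='f': π[8]=0 (border '')
j=9 s[j]='e': π[9]=0 (border '')
j=10 s[j]='a': π[10]=0 (border '')
j=11 s[j]='d': π[11]=0 (border '')
j=12 s[j]='c': π[12]=0 (border '')
j=13 s[j]='e': π[13]=0 (border '')
j=14 s[j]='b': π[14]=1 (border 'b')
j=15 s[j]='e': k: 1→0; π[15]=0 (border '')
j=16 s[j]='e': π[16]=0 (border '')
j=17 s[j]='g': π[17]=0 (border '')
j=18 s[j]='a': π[18]=0 (border '')
j=19 s[j]='g': π[19]=0 (border '')
j=20 s[j]='a': π[20]=0 (border '')
j=21 s[j]='g': π[21]=0 (border '')
j=22 s[j]='a': π[22]=0 (border '')
j=23 s[j]='a': π[23]=0 (border '')
j=24 s[j]='c': π[24]=0 (border '')
j=25 s[j]='c': π[25]=0 (border '')
j=26 s[j]='h': π[26]=0 (border '')
j=27 s[j]='d': π[27]=0 (border '')
j=28 s[j]='b': π[28]=1 (border 'b')
j=29 s[j]='a': k: 1→0; π[29]=0 (border '')
j=30 s[j]='a': π[30]=0 (border '')
j=31 s[j]='d': π[31]=0 (border '')
j=32 s[j]='h': π[32]=0 (border '')

[0, 1, 2, 0, 0, 0, 0, 0, 0, 0, 0, 0, 0, 0, 1, 0, 0, 0, 0, 0, 0, 0, 0, 0, 0, 0, 0, 0, 1, 0, 0, 0, 0]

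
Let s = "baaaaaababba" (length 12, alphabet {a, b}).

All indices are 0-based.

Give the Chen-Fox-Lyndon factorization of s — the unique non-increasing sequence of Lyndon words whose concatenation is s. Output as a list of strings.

["b", "aaaaaababb", "a"]

emit factor 1: 'b' (i=0, period=1)
emit factor 2: 'aaaaaababb' (i=1, period=10)
emit factor 3: 'a' (i=11, period=1)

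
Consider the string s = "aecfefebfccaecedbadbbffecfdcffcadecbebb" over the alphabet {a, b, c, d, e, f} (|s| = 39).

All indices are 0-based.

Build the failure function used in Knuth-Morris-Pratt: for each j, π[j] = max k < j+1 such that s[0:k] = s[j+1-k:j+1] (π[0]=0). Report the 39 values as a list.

[0, 0, 0, 0, 0, 0, 0, 0, 0, 0, 0, 1, 2, 3, 0, 0, 0, 1, 0, 0, 0, 0, 0, 0, 0, 0, 0, 0, 0, 0, 0, 1, 0, 0, 0, 0, 0, 0, 0]

π[0] = 0
j=1 s[j]='e': π[1]=0 (border '')
j=2 s[j]='c': π[2]=0 (border '')
j=3 s[j]='f': π[3]=0 (border '')
j=4 s[j]='e': π[4]=0 (border '')
j=5 s[j]='f': π[5]=0 (border '')
j=6 s[j]='e': π[6]=0 (border '')
j=7 s[j]='b': π[7]=0 (border '')
j=8 s[j]='f': π[8]=0 (border '')
j=9 s[j]='c': π[9]=0 (border '')
j=10 s[j]='c': π[10]=0 (border '')
j=11 s[j]='a': π[11]=1 (border 'a')
j=12 s[j]='e': π[12]=2 (border 'ae')
j=13 s[j]='c': π[13]=3 (border 'aec')
j=14 s[j]='e': k: 3→0; π[14]=0 (border '')
j=15 s[j]='d': π[15]=0 (border '')
j=16 s[j]='b': π[16]=0 (border '')
j=17 s[j]='a': π[17]=1 (border 'a')
j=18 s[j]='d': k: 1→0; π[18]=0 (border '')
j=19 s[j]='b': π[19]=0 (border '')
j=20 s[j]='b': π[20]=0 (border '')
j=21 s[j]='f': π[21]=0 (border '')
j=22 s[j]='f': π[22]=0 (border '')
j=23 s[j]='e': π[23]=0 (border '')
j=24 s[j]='c': π[24]=0 (border '')
j=25 s[j]='f': π[25]=0 (border '')
j=26 s[j]='d': π[26]=0 (border '')
j=27 s[j]='c': π[27]=0 (border '')
j=28 s[j]='f': π[28]=0 (border '')
j=29 s[j]='f': π[29]=0 (border '')
j=30 s[j]='c': π[30]=0 (border '')
j=31 s[j]='a': π[31]=1 (border 'a')
j=32 s[j]='d': k: 1→0; π[32]=0 (border '')
j=33 s[j]='e': π[33]=0 (border '')
j=34 s[j]='c': π[34]=0 (border '')
j=35 s[j]='b': π[35]=0 (border '')
j=36 s[j]='e': π[36]=0 (border '')
j=37 s[j]='b': π[37]=0 (border '')
j=38 s[j]='b': π[38]=0 (border '')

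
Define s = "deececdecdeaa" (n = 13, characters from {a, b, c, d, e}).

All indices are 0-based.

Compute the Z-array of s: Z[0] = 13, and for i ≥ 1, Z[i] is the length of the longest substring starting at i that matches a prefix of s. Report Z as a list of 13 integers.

Z[0]=13
i=1: outside box; Z[1]=0
i=2: outside box; Z[2]=0
i=3: outside box; Z[3]=0
i=4: outside box; Z[4]=0
i=5: outside box; Z[5]=0
i=6: outside box; Z[6]=2 scan→box=[6,8)
i=7: min(r-i=1, Z[1]=0)=0; Z[7]=0
i=8: outside box; Z[8]=0
i=9: outside box; Z[9]=2 scan→box=[9,11)
i=10: min(r-i=1, Z[1]=0)=0; Z[10]=0
i=11: outside box; Z[11]=0
i=12: outside box; Z[12]=0

[13, 0, 0, 0, 0, 0, 2, 0, 0, 2, 0, 0, 0]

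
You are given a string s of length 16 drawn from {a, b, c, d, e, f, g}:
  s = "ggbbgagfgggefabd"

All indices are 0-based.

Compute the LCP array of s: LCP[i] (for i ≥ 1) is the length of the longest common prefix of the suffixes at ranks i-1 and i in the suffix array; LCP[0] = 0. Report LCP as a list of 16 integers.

sorted suffixes:
  #0 SA[0]=13  'abd'
  #1 SA[1]=5  'agfgggefabd'
  #2 SA[2]=2  'bbgagfgggefabd'
  #3 SA[3]=14  'bd'
  #4 SA[4]=3  'bgagfgggefabd'
  #5 SA[5]=15  'd'
  #6 SA[6]=11  'efabd'
  #7 SA[7]=12  'fabd'
  #8 SA[8]=7  'fgggefabd'
  #9 SA[9]=4  'gagfgggefabd'
  #10 SA[10]=1  'gbbgagfgggefabd'
  #11 SA[11]=10  'gefabd'
  #12 SA[12]=6  'gfgggefabd'
  #13 SA[13]=0  'ggbbgagfgggefabd'
  #14 SA[14]=9  'ggefabd'
  #15 SA[15]=8  'gggefabd'

SA = [13, 5, 2, 14, 3, 15, 11, 12, 7, 4, 1, 10, 6, 0, 9, 8]
i: (SA[i-1],SA[i]) lcp shared
  1: (13,5) 1 'a'
  2: (5,2) 0 ''
  3: (2,14) 1 'b'
  4: (14,3) 1 'b'
  5: (3,15) 0 ''
  6: (15,11) 0 ''
  7: (11,12) 0 ''
  8: (12,7) 1 'f'
  9: (7,4) 0 ''
  10: (4,1) 1 'g'
  11: (1,10) 1 'g'
  12: (10,6) 1 'g'
  13: (6,0) 1 'g'
  14: (0,9) 2 'gg'
  15: (9,8) 2 'gg'

[0, 1, 0, 1, 1, 0, 0, 0, 1, 0, 1, 1, 1, 1, 2, 2]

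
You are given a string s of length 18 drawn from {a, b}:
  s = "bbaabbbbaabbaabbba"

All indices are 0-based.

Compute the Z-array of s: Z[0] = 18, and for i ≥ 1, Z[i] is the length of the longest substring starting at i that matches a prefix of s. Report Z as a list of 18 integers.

[18, 1, 0, 0, 2, 2, 6, 1, 0, 0, 7, 1, 0, 0, 2, 3, 1, 0]

Z[0]=18
i=1: outside box; Z[1]=1 extend→box=[1,2)
i=2: outside box; Z[2]=0
i=3: outside box; Z[3]=0
i=4: outside box; Z[4]=2 extend→box=[4,6)
i=5: min(r-i=1, Z[1]=1)=1; Z[5]=2 extend→box=[5,7)
i=6: min(r-i=1, Z[1]=1)=1; Z[6]=6 extend→box=[6,12)
i=7: min(r-i=5, Z[1]=1)=1; Z[7]=1
i=8: min(r-i=4, Z[2]=0)=0; Z[8]=0
i=9: min(r-i=3, Z[3]=0)=0; Z[9]=0
i=10: min(r-i=2, Z[4]=2)=2; Z[10]=7 extend→box=[10,17)
i=11: min(r-i=6, Z[1]=1)=1; Z[11]=1
i=12: min(r-i=5, Z[2]=0)=0; Z[12]=0
i=13: min(r-i=4, Z[3]=0)=0; Z[13]=0
i=14: min(r-i=3, Z[4]=2)=2; Z[14]=2
i=15: min(r-i=2, Z[5]=2)=2; Z[15]=3 extend→box=[15,18)
i=16: min(r-i=2, Z[1]=1)=1; Z[16]=1
i=17: min(r-i=1, Z[2]=0)=0; Z[17]=0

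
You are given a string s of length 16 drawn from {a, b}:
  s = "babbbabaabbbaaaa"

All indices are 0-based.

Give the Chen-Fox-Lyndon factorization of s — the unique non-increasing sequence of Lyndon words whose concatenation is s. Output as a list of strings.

emit factor 1: 'b' (i=0, period=1)
emit factor 2: 'abbb' (i=1, period=4)
emit factor 3: 'ab' (i=5, period=2)
emit factor 4: 'aabbb' (i=7, period=5)
emit factor 5: 'a' (i=12, period=1)
emit factor 6: 'a' (i=13, period=1)
emit factor 7: 'a' (i=14, period=1)
emit factor 8: 'a' (i=15, period=1)

["b", "abbb", "ab", "aabbb", "a", "a", "a", "a"]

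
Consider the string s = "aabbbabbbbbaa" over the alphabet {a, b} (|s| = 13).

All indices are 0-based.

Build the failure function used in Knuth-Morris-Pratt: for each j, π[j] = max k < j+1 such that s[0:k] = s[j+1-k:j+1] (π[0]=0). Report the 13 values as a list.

π[0] = 0
j=1 s[j]='a': π[1]=1 (border 'a')
j=2 s[j]='b': k: 1→0; π[2]=0 (border '')
j=3 s[j]='b': π[3]=0 (border '')
j=4 s[j]='b': π[4]=0 (border '')
j=5 s[j]='a': π[5]=1 (border 'a')
j=6 s[j]='b': k: 1→0; π[6]=0 (border '')
j=7 s[j]='b': π[7]=0 (border '')
j=8 s[j]='b': π[8]=0 (border '')
j=9 s[j]='b': π[9]=0 (border '')
j=10 s[j]='b': π[10]=0 (border '')
j=11 s[j]='a': π[11]=1 (border 'a')
j=12 s[j]='a': π[12]=2 (border 'aa')

[0, 1, 0, 0, 0, 1, 0, 0, 0, 0, 0, 1, 2]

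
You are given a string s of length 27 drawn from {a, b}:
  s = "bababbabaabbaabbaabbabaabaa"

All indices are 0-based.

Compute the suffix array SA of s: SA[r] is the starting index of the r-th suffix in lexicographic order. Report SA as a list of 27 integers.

rank | idx | suffix
   0 |  26 | a
   1 |  25 | aa
   2 |  22 | aabaa
   3 |   8 | aabbaabbaabbabaabaa
   4 |  12 | aabbaabbabaabaa
   5 |  16 | aabbabaabaa
   6 |  23 | abaa
   7 |  20 | abaabaa
   8 |   6 | abaabbaabbaabbabaabaa
   9 |   1 | ababbabaabbaabbaabbabaabaa
  10 |   9 | abbaabbaabbabaabaa
  11 |  13 | abbaabbabaabaa
  12 |  17 | abbabaabaa
  13 |   3 | abbabaabbaabbaabbabaabaa
  14 |  24 | baa
  15 |  21 | baabaa
  16 |   7 | baabbaabbaabbabaabaa
  17 |  11 | baabbaabbabaabaa
  18 |  15 | baabbabaabaa
  19 |  19 | babaabaa
  20 |   5 | babaabbaabbaabbabaabaa
  21 |   0 | bababbabaabbaabbaabbabaabaa
  22 |   2 | babbabaabbaabbaabbabaabaa
  23 |  10 | bbaabbaabbabaabaa
  24 |  14 | bbaabbabaabaa
  25 |  18 | bbabaabaa
  26 |   4 | bbabaabbaabbaabbabaabaa

[26, 25, 22, 8, 12, 16, 23, 20, 6, 1, 9, 13, 17, 3, 24, 21, 7, 11, 15, 19, 5, 0, 2, 10, 14, 18, 4]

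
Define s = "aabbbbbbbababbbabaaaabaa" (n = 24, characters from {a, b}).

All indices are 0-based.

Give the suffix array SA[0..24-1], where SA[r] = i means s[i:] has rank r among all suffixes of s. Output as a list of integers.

[23, 22, 17, 18, 19, 0, 20, 15, 9, 11, 1, 21, 16, 14, 8, 10, 13, 7, 12, 6, 5, 4, 3, 2]

rank→(start, suffix):
  0 → (23, 'a')
  1 → (22, 'aa')
  2 → (17, 'aaaabaa')
  3 → (18, 'aaabaa')
  4 → (19, 'aabaa')
  5 → (0, 'aabbbbbbbababbbabaaaabaa')
  6 → (20, 'abaa')
  7 → (15, 'abaaaabaa')
  8 → (9, 'ababbbabaaaabaa')
  9 → (11, 'abbbabaaaabaa')
  10 → (1, 'abbbbbbbababbbabaaaabaa')
  11 → (21, 'baa')
  12 → (16, 'baaaabaa')
  13 → (14, 'babaaaabaa')
  14 → (8, 'bababbbabaaaabaa')
  15 → (10, 'babbbabaaaabaa')
  16 → (13, 'bbabaaaabaa')
  17 → (7, 'bbababbbabaaaabaa')
  18 → (12, 'bbbabaaaabaa')
  19 → (6, 'bbbababbbabaaaabaa')
  20 → (5, 'bbbbababbbabaaaabaa')
  21 → (4, 'bbbbbababbbabaaaabaa')
  22 → (3, 'bbbbbbababbbabaaaabaa')
  23 → (2, 'bbbbbbbababbbabaaaabaa')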